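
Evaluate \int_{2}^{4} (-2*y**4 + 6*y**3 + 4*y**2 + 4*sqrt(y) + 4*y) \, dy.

416/5 - 16*sqrt(2)/3

By the power rule, an antiderivative is F(y) = -2*y**5/5 + 3*y**4/2 + 8*y**(3/2)/3 + 4*y**3/3 + 2*y**2.
Then F(4) - F(2) = (1696/15) - (16*sqrt(2)/3 + 448/15) = 416/5 - 16*sqrt(2)/3.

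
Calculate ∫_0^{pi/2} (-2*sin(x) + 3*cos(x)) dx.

1

An antiderivative is F(x) = 3*sin(x) + 2*cos(x).
Then F(pi/2) - F(0) = (3) - (2) = 1.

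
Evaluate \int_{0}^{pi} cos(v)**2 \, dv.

pi/2

Use the identity cos^2(v) = (1 + cos(2*v))/2.
An antiderivative is F(v) = v/2 + sin(2*v)/4.
Then F(pi) - F(0) = (pi/2) - (0) = pi/2.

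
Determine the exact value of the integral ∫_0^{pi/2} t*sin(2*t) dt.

pi/4

Integrate by parts once (u = t, dv = sin(2*t) dt).
An antiderivative is F(t) = -t*cos(2*t)/2 + sin(2*t)/4.
Then F(pi/2) - F(0) = (pi/4) - (0) = pi/4.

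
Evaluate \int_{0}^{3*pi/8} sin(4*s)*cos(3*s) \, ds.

4/7 - 3*sqrt(2 - sqrt(2))/14

Use the identity sin(4*s)cos(3*s) = [sin(7*s) + sin(s)]/2.
An antiderivative is F(s) = -cos(s)/2 - cos(7*s)/14.
Then F(3*pi/8) - F(0) = (-3*sqrt(2 - sqrt(2))/14) - (-4/7) = 4/7 - 3*sqrt(2 - sqrt(2))/14.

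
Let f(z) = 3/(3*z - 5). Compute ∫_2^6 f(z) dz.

An antiderivative is F(z) = log(3*z - 5).
Then F(6) - F(2) = (log(13)) - (0) = log(13).

log(13)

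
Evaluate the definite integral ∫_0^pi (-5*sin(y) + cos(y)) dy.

-10

An antiderivative is F(y) = sin(y) + 5*cos(y).
Then F(pi) - F(0) = (-5) - (5) = -10.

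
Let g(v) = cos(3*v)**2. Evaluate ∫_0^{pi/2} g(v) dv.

pi/4

Use the identity cos^2(3*v) = (1 + cos(6*v))/2.
An antiderivative is F(v) = v/2 + sin(6*v)/12.
Then F(pi/2) - F(0) = (pi/4) - (0) = pi/4.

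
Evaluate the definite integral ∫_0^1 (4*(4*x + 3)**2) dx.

Let u = 4*x + 3, so du = 4 dx. When x = 0, u = 3; when x = 1, u = 7.
The integral becomes ∫ u**2 du from 3 to 7, with antiderivative u**3/3.
Back in x: F(x) = (4*x + 3)**3/3.
Then F(1) - F(0) = (343/3) - (9) = 316/3.

316/3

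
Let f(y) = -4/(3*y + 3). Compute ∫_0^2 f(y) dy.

An antiderivative is F(y) = -4*log(3*y + 3)/3.
Then F(2) - F(0) = (-8*log(3)/3) - (-4*log(3)/3) = -4*log(3)/3.

-4*log(3)/3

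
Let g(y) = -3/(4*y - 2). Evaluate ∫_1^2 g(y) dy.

-3*log(3)/4

An antiderivative is F(y) = -3*log(4*y - 2)/4.
Then F(2) - F(1) = (-3*log(6)/4) - (-3*log(2)/4) = -3*log(3)/4.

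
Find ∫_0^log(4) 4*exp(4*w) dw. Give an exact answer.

255

Let u = exp(w), so du = exp(w) dw. When w = 0, u = 1; when w = log(4), u = 4.
The integral becomes 4·∫ u**3 du from 1 to 4, with antiderivative u**4.
Back in w: F(w) = exp(4*w).
Then F(log(4)) - F(0) = (256) - (1) = 255.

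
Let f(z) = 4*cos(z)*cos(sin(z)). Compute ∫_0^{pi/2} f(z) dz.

Let u = sin(z), so du = cos(z) dz. When z = 0, u = 0; when z = pi/2, u = 1.
The integral becomes 4·∫ cos(u) du from 0 to 1, with antiderivative 4*sin(u).
Back in z: F(z) = 4*sin(sin(z)).
Then F(pi/2) - F(0) = (4*sin(1)) - (0) = 4*sin(1).

4*sin(1)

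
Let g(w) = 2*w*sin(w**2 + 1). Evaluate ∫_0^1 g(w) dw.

-cos(2) + cos(1)

Let u = w**2 + 1, so du = 2*w dw. When w = 0, u = 1; when w = 1, u = 2.
The integral becomes ∫ sin(u) du from 1 to 2, with antiderivative -cos(u).
Back in w: F(w) = -cos(w**2 + 1).
Then F(1) - F(0) = (-cos(2)) - (-cos(1)) = -cos(2) + cos(1).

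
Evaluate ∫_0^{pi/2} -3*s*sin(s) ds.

Integrate by parts once (u = s, dv = -3*sin(s) ds).
An antiderivative is F(s) = 3*s*cos(s) - 3*sin(s).
Then F(pi/2) - F(0) = (-3) - (0) = -3.

-3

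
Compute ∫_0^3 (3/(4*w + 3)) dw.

3*log(5)/4

An antiderivative is F(w) = 3*log(4*w + 3)/4.
Then F(3) - F(0) = (3*log(15)/4) - (3*log(3)/4) = 3*log(5)/4.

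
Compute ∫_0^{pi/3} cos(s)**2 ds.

Use the identity cos^2(s) = (1 + cos(2*s))/2.
An antiderivative is F(s) = s/2 + sin(2*s)/4.
Then F(pi/3) - F(0) = (sqrt(3)/8 + pi/6) - (0) = sqrt(3)/8 + pi/6.

sqrt(3)/8 + pi/6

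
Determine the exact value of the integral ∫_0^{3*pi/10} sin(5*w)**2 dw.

3*pi/20

Use the identity sin^2(5*w) = (1 - cos(10*w))/2.
An antiderivative is F(w) = w/2 - sin(10*w)/20.
Then F(3*pi/10) - F(0) = (3*pi/20) - (0) = 3*pi/20.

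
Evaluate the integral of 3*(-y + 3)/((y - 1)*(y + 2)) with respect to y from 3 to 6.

Factor the denominator: y**2 + y - 2 = (y + 2)(y - 1).
Partial fractions: 3*(-y + 3)/((y - 1)*(y + 2)) = -5/(y + 2) + 2/(y - 1).
An antiderivative is F(y) = 2*log(y - 1) - 5*log(y + 2).
Then F(6) - F(3) = (-15*log(2) + 2*log(5)) - (-5*log(5) + 2*log(2)) = -17*log(2) + 7*log(5).

-17*log(2) + 7*log(5)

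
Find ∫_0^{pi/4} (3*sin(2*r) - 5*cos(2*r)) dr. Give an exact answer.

An antiderivative is F(r) = -5*sin(2*r)/2 - 3*cos(2*r)/2.
Then F(pi/4) - F(0) = (-5/2) - (-3/2) = -1.

-1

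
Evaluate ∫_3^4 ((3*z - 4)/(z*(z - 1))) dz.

Factor the denominator: z**2 - z = z(z - 1).
Partial fractions: (3*z - 4)/(z*(z - 1)) = 4/z - 1/(z - 1).
An antiderivative is F(z) = 4*log(z) - log(z - 1).
Then F(4) - F(3) = (-log(3) + 8*log(2)) - (log(81/2)) = -5*log(3) + 9*log(2).

-5*log(3) + 9*log(2)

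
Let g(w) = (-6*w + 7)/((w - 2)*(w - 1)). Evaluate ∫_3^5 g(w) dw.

Factor the denominator: w**2 - 3*w + 2 = (w - 1)(w - 2).
Partial fractions: (-6*w + 7)/((w - 2)*(w - 1)) = -1/(w - 1) - 5/(w - 2).
An antiderivative is F(w) = -5*log(w - 2) - log(w - 1).
Then F(5) - F(3) = (-5*log(3) - 2*log(2)) - (-log(2)) = -5*log(3) - log(2).

-5*log(3) - log(2)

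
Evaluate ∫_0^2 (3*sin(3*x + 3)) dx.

Let u = 3*x + 3, so du = 3 dx. When x = 0, u = 3; when x = 2, u = 9.
The integral becomes ∫ sin(u) du from 3 to 9, with antiderivative -cos(u).
Back in x: F(x) = -cos(3*x + 3).
Then F(2) - F(0) = (-cos(9)) - (-cos(3)) = cos(3) - cos(9).

cos(3) - cos(9)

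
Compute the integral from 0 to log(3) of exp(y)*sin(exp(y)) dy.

cos(1) - cos(3)

Let u = exp(y), so du = exp(y) dy. When y = 0, u = 1; when y = log(3), u = 3.
The integral becomes ∫ sin(u) du from 1 to 3, with antiderivative -cos(u).
Back in y: F(y) = -cos(exp(y)).
Then F(log(3)) - F(0) = (-cos(3)) - (-cos(1)) = cos(1) - cos(3).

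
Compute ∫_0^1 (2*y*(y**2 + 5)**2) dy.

91/3

Let u = y**2 + 5, so du = 2*y dy. When y = 0, u = 5; when y = 1, u = 6.
The integral becomes ∫ u**2 du from 5 to 6, with antiderivative u**3/3.
Back in y: F(y) = (y**2 + 5)**3/3.
Then F(1) - F(0) = (72) - (125/3) = 91/3.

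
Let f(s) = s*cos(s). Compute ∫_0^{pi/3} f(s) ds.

Integrate by parts once (u = s, dv = cos(s) ds).
An antiderivative is F(s) = s*sin(s) + cos(s).
Then F(pi/3) - F(0) = (1/2 + sqrt(3)*pi/6) - (1) = -1/2 + sqrt(3)*pi/6.

-1/2 + sqrt(3)*pi/6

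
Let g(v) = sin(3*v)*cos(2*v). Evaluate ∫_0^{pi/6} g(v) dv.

3/5 - sqrt(3)/5

Use the identity sin(3*v)cos(2*v) = [sin(5*v) + sin(v)]/2.
An antiderivative is F(v) = -cos(v)/2 - cos(5*v)/10.
Then F(pi/6) - F(0) = (-sqrt(3)/5) - (-3/5) = 3/5 - sqrt(3)/5.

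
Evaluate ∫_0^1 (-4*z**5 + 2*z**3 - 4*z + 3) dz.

5/6

By the power rule, an antiderivative is F(z) = -2*z**6/3 + z**4/2 - 2*z**2 + 3*z.
Then F(1) - F(0) = (5/6) - (0) = 5/6.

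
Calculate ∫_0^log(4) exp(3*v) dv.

21

Let u = exp(v), so du = exp(v) dv. When v = 0, u = 1; when v = log(4), u = 4.
The integral becomes ∫ u**2 du from 1 to 4, with antiderivative u**3/3.
Back in v: F(v) = exp(3*v)/3.
Then F(log(4)) - F(0) = (64/3) - (1/3) = 21.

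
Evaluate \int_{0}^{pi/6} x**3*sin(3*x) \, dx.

Integrate by parts 3 times (u = x^3, dv = sin(3*x) dx).
An antiderivative is F(x) = -x**3*cos(3*x)/3 + x**2*sin(3*x)/3 + 2*x*cos(3*x)/9 - 2*sin(3*x)/27.
Then F(pi/6) - F(0) = (-2/27 + pi**2/108) - (0) = -2/27 + pi**2/108.

-2/27 + pi**2/108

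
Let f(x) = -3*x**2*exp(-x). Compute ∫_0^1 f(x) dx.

Integrate by parts twice (u = x^2, dv = -3*exp(-x) dx).
An antiderivative is F(x) = (3*x**2 + 6*x + 6)*exp(-x).
Then F(1) - F(0) = (15*exp(-1)) - (6) = -6 + 15*exp(-1).

-6 + 15*exp(-1)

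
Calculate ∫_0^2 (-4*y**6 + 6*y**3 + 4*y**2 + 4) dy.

-640/21

By the power rule, an antiderivative is F(y) = -4*y**7/7 + 3*y**4/2 + 4*y**3/3 + 4*y.
Then F(2) - F(0) = (-640/21) - (0) = -640/21.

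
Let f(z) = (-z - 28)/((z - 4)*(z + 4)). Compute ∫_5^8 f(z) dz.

-3*log(3) - 2*log(2)

Factor the denominator: z**2 - 16 = (z + 4)(z - 4).
Partial fractions: (-z - 28)/((z - 4)*(z + 4)) = 3/(z + 4) - 4/(z - 4).
An antiderivative is F(z) = -4*log(z - 4) + 3*log(z + 4).
Then F(8) - F(5) = (log(27/4)) - (6*log(3)) = -3*log(3) - 2*log(2).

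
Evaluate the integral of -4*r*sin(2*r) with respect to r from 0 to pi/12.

Integrate by parts once (u = r, dv = -4*sin(2*r) dr).
An antiderivative is F(r) = 2*r*cos(2*r) - sin(2*r).
Then F(pi/12) - F(0) = (-1/2 + sqrt(3)*pi/12) - (0) = -1/2 + sqrt(3)*pi/12.

-1/2 + sqrt(3)*pi/12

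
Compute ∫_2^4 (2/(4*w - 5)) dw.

-log(3)/2 + log(11)/2

An antiderivative is F(w) = log(4*w - 5)/2.
Then F(4) - F(2) = (log(11)/2) - (log(3)/2) = -log(3)/2 + log(11)/2.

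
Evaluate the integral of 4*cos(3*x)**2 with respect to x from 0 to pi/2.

Use the identity cos^2(3*x) = (1 + cos(6*x))/2.
An antiderivative is F(x) = 2*x + sin(6*x)/3.
Then F(pi/2) - F(0) = (pi) - (0) = pi.

pi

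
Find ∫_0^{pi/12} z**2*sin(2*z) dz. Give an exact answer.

Integrate by parts twice (u = z^2, dv = sin(2*z) dz).
An antiderivative is F(z) = -z**2*cos(2*z)/2 + z*sin(2*z)/2 + cos(2*z)/4.
Then F(pi/12) - F(0) = (-sqrt(3)*pi**2/576 + pi/48 + sqrt(3)/8) - (1/4) = -1/4 - sqrt(3)*pi**2/576 + pi/48 + sqrt(3)/8.

-1/4 - sqrt(3)*pi**2/576 + pi/48 + sqrt(3)/8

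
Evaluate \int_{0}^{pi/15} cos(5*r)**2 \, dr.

Use the identity cos^2(5*r) = (1 + cos(10*r))/2.
An antiderivative is F(r) = r/2 + sin(10*r)/20.
Then F(pi/15) - F(0) = (sqrt(3)/40 + pi/30) - (0) = sqrt(3)/40 + pi/30.

sqrt(3)/40 + pi/30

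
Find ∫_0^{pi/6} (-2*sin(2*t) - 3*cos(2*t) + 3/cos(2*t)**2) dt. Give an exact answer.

-1/2 + 3*sqrt(3)/4

An antiderivative is F(t) = -3*sin(2*t)/2 + cos(2*t) + 3*tan(2*t)/2.
Then F(pi/6) - F(0) = (1/2 + 3*sqrt(3)/4) - (1) = -1/2 + 3*sqrt(3)/4.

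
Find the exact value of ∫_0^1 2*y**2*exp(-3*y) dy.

4/27 - 34*exp(-3)/27

Integrate by parts twice (u = y^2, dv = 2*exp(-3*y) dy).
An antiderivative is F(y) = (-18*y**2 - 12*y - 4)*exp(-3*y)/27.
Then F(1) - F(0) = (-34*exp(-3)/27) - (-4/27) = 4/27 - 34*exp(-3)/27.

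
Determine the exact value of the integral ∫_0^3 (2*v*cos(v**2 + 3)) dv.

sin(12) - sin(3)

Let u = v**2 + 3, so du = 2*v dv. When v = 0, u = 3; when v = 3, u = 12.
The integral becomes ∫ cos(u) du from 3 to 12, with antiderivative sin(u).
Back in v: F(v) = sin(v**2 + 3).
Then F(3) - F(0) = (sin(12)) - (sin(3)) = sin(12) - sin(3).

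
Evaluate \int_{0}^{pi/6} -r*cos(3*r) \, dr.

Integrate by parts once (u = r, dv = -cos(3*r) dr).
An antiderivative is F(r) = -r*sin(3*r)/3 - cos(3*r)/9.
Then F(pi/6) - F(0) = (-pi/18) - (-1/9) = 1/9 - pi/18.

1/9 - pi/18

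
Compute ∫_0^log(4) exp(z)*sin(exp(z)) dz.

cos(1) - cos(4)

Let u = exp(z), so du = exp(z) dz. When z = 0, u = 1; when z = log(4), u = 4.
The integral becomes ∫ sin(u) du from 1 to 4, with antiderivative -cos(u).
Back in z: F(z) = -cos(exp(z)).
Then F(log(4)) - F(0) = (-cos(4)) - (-cos(1)) = cos(1) - cos(4).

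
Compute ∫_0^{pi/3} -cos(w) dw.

An antiderivative is F(w) = -sin(w).
Then F(pi/3) - F(0) = (-sqrt(3)/2) - (0) = -sqrt(3)/2.

-sqrt(3)/2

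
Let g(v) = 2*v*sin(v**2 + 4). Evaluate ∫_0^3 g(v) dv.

-cos(13) + cos(4)

Let u = v**2 + 4, so du = 2*v dv. When v = 0, u = 4; when v = 3, u = 13.
The integral becomes ∫ sin(u) du from 4 to 13, with antiderivative -cos(u).
Back in v: F(v) = -cos(v**2 + 4).
Then F(3) - F(0) = (-cos(13)) - (-cos(4)) = -cos(13) + cos(4).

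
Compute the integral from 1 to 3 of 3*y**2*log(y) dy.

-26/3 + 27*log(3)

Integrate by parts once (u = ln y, dv = 3*y**2 dy).
An antiderivative is F(y) = y**3*(3*log(y) - 1)/3.
Then F(3) - F(1) = (-9 + 27*log(3)) - (-1/3) = -26/3 + 27*log(3).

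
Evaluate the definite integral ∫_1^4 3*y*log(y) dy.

Integrate by parts once (u = ln y, dv = 3*y dy).
An antiderivative is F(y) = 3*y**2*(2*log(y) - 1)/4.
Then F(4) - F(1) = (-12 + 48*log(2)) - (-3/4) = -45/4 + 48*log(2).

-45/4 + 48*log(2)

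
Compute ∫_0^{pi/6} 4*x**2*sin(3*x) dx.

Integrate by parts twice (u = x^2, dv = 4*sin(3*x) dx).
An antiderivative is F(x) = -4*x**2*cos(3*x)/3 + 8*x*sin(3*x)/9 + 8*cos(3*x)/27.
Then F(pi/6) - F(0) = (4*pi/27) - (8/27) = -8/27 + 4*pi/27.

-8/27 + 4*pi/27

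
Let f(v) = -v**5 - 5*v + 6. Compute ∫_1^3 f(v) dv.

By the power rule, an antiderivative is F(v) = -v**6/6 - 5*v**2/2 + 6*v.
Then F(3) - F(1) = (-126) - (10/3) = -388/3.

-388/3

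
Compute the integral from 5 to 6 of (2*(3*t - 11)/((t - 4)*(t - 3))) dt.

log(81/4)

Factor the denominator: t**2 - 7*t + 12 = (t - 3)(t - 4).
Partial fractions: 2*(3*t - 11)/((t - 4)*(t - 3)) = 4/(t - 3) + 2/(t - 4).
An antiderivative is F(t) = 2*log(t - 4) + 4*log(t - 3).
Then F(6) - F(5) = (2*log(2) + 4*log(3)) - (log(16)) = log(81/4).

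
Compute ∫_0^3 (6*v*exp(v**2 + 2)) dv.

Let u = v**2 + 2, so du = 2*v dv. When v = 0, u = 2; when v = 3, u = 11.
The integral becomes 3·∫ exp(u) du from 2 to 11, with antiderivative 3*exp(u).
Back in v: F(v) = 3*exp(v**2 + 2).
Then F(3) - F(0) = (3*exp(11)) - (3*exp(2)) = -3*(1 - exp(9))*exp(2).

-3*(1 - exp(9))*exp(2)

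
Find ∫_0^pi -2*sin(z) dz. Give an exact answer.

An antiderivative is F(z) = 2*cos(z).
Then F(pi) - F(0) = (-2) - (2) = -4.

-4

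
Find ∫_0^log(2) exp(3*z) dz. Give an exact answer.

7/3

Let u = exp(z), so du = exp(z) dz. When z = 0, u = 1; when z = log(2), u = 2.
The integral becomes ∫ u**2 du from 1 to 2, with antiderivative u**3/3.
Back in z: F(z) = exp(3*z)/3.
Then F(log(2)) - F(0) = (8/3) - (1/3) = 7/3.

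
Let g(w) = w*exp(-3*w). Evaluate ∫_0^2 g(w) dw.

(-7 + exp(6))*exp(-6)/9

Integrate by parts once (u = w, dv = exp(-3*w) dw).
An antiderivative is F(w) = (-3*w - 1)*exp(-3*w)/9.
Then F(2) - F(0) = (-7*exp(-6)/9) - (-1/9) = (-7 + exp(6))*exp(-6)/9.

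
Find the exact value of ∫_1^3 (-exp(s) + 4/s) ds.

An antiderivative is F(s) = -exp(s) + 4*log(s).
Then F(3) - F(1) = (-exp(3) + log(81)) - (-exp(1)) = -exp(3) + exp(1) + log(81).

-exp(3) + exp(1) + log(81)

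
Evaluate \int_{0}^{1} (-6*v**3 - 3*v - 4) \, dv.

-7

By the power rule, an antiderivative is F(v) = -3*v**4/2 - 3*v**2/2 - 4*v.
Then F(1) - F(0) = (-7) - (0) = -7.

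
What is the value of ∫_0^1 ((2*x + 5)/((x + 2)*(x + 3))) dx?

log(2)

Factor the denominator: x**2 + 5*x + 6 = (x + 3)(x + 2).
Partial fractions: (2*x + 5)/((x + 2)*(x + 3)) = 1/(x + 3) + 1/(x + 2).
An antiderivative is F(x) = log(x + 2) + log(x + 3).
Then F(1) - F(0) = (log(12)) - (log(6)) = log(2).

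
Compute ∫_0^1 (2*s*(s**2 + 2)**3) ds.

Let u = s**2 + 2, so du = 2*s ds. When s = 0, u = 2; when s = 1, u = 3.
The integral becomes ∫ u**3 du from 2 to 3, with antiderivative u**4/4.
Back in s: F(s) = (s**2 + 2)**4/4.
Then F(1) - F(0) = (81/4) - (4) = 65/4.

65/4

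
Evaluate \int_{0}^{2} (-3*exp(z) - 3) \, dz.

An antiderivative is F(z) = -3*z - 3*exp(z).
Then F(2) - F(0) = (-3*exp(2) - 6) - (-3) = -3*exp(2) - 3.

-3*exp(2) - 3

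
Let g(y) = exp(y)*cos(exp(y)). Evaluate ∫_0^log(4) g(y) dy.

Let u = exp(y), so du = exp(y) dy. When y = 0, u = 1; when y = log(4), u = 4.
The integral becomes ∫ cos(u) du from 1 to 4, with antiderivative sin(u).
Back in y: F(y) = sin(exp(y)).
Then F(log(4)) - F(0) = (sin(4)) - (sin(1)) = -sin(1) + sin(4).

-sin(1) + sin(4)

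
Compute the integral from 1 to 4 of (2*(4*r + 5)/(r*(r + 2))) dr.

Factor the denominator: r**2 + 2*r = (r + 2)r.
Partial fractions: 2*(4*r + 5)/(r*(r + 2)) = 3/(r + 2) + 5/r.
An antiderivative is F(r) = 5*log(r) + 3*log(r + 2).
Then F(4) - F(1) = (3*log(3) + 13*log(2)) - (log(27)) = 13*log(2).

13*log(2)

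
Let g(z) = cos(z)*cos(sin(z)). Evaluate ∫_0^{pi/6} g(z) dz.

Let u = sin(z), so du = cos(z) dz. When z = 0, u = 0; when z = pi/6, u = 1/2.
The integral becomes ∫ cos(u) du from 0 to 1/2, with antiderivative sin(u).
Back in z: F(z) = sin(sin(z)).
Then F(pi/6) - F(0) = (sin(1/2)) - (0) = sin(1/2).

sin(1/2)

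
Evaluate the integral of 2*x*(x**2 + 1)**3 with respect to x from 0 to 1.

Let u = x**2 + 1, so du = 2*x dx. When x = 0, u = 1; when x = 1, u = 2.
The integral becomes ∫ u**3 du from 1 to 2, with antiderivative u**4/4.
Back in x: F(x) = (x**2 + 1)**4/4.
Then F(1) - F(0) = (4) - (1/4) = 15/4.

15/4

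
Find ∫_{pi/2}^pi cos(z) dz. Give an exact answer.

-1

An antiderivative is F(z) = sin(z).
Then F(pi) - F(pi/2) = (0) - (1) = -1.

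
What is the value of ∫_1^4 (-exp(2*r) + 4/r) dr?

-exp(8)/2 + exp(2)/2 + 8*log(2)

An antiderivative is F(r) = -exp(2*r)/2 + 4*log(r).
Then F(4) - F(1) = (-exp(8)/2 + 8*log(2)) - (-exp(2)/2) = -exp(8)/2 + exp(2)/2 + 8*log(2).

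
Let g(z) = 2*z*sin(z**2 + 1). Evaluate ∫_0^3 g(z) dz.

cos(1) - cos(10)

Let u = z**2 + 1, so du = 2*z dz. When z = 0, u = 1; when z = 3, u = 10.
The integral becomes ∫ sin(u) du from 1 to 10, with antiderivative -cos(u).
Back in z: F(z) = -cos(z**2 + 1).
Then F(3) - F(0) = (-cos(10)) - (-cos(1)) = cos(1) - cos(10).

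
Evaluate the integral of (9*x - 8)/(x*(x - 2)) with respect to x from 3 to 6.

14*log(2)

Factor the denominator: x**2 - 2*x = x(x - 2).
Partial fractions: (9*x - 8)/(x*(x - 2)) = 4/x + 5/(x - 2).
An antiderivative is F(x) = 4*log(x) + 5*log(x - 2).
Then F(6) - F(3) = (4*log(3) + 14*log(2)) - (log(81)) = 14*log(2).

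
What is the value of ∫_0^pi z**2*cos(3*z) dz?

-2*pi/9

Integrate by parts twice (u = z^2, dv = cos(3*z) dz).
An antiderivative is F(z) = z**2*sin(3*z)/3 + 2*z*cos(3*z)/9 - 2*sin(3*z)/27.
Then F(pi) - F(0) = (-2*pi/9) - (0) = -2*pi/9.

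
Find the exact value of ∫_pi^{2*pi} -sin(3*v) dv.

2/3

An antiderivative is F(v) = cos(3*v)/3.
Then F(2*pi) - F(pi) = (1/3) - (-1/3) = 2/3.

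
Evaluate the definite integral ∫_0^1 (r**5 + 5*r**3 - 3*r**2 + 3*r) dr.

By the power rule, an antiderivative is F(r) = r**6/6 + 5*r**4/4 - r**3 + 3*r**2/2.
Then F(1) - F(0) = (23/12) - (0) = 23/12.

23/12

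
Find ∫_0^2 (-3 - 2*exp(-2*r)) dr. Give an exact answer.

An antiderivative is F(r) = -3*r + exp(-2*r).
Then F(2) - F(0) = (-6 + exp(-4)) - (1) = -7 + exp(-4).

-7 + exp(-4)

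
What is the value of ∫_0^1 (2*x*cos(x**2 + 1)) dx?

Let u = x**2 + 1, so du = 2*x dx. When x = 0, u = 1; when x = 1, u = 2.
The integral becomes ∫ cos(u) du from 1 to 2, with antiderivative sin(u).
Back in x: F(x) = sin(x**2 + 1).
Then F(1) - F(0) = (sin(2)) - (sin(1)) = -sin(1) + sin(2).

-sin(1) + sin(2)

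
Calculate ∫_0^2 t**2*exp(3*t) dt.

-2/27 + 26*exp(6)/27

Integrate by parts twice (u = t^2, dv = exp(3*t) dt).
An antiderivative is F(t) = (9*t**2 - 6*t + 2)*exp(3*t)/27.
Then F(2) - F(0) = (26*exp(6)/27) - (2/27) = -2/27 + 26*exp(6)/27.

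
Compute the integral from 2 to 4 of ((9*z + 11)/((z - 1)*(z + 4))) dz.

-log(3) + 10*log(2)

Factor the denominator: z**2 + 3*z - 4 = (z + 4)(z - 1).
Partial fractions: (9*z + 11)/((z - 1)*(z + 4)) = 5/(z + 4) + 4/(z - 1).
An antiderivative is F(z) = 4*log(z - 1) + 5*log(z + 4).
Then F(4) - F(2) = (4*log(3) + 15*log(2)) - (5*log(2) + 5*log(3)) = -log(3) + 10*log(2).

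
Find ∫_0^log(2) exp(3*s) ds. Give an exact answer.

7/3

Let u = exp(s), so du = exp(s) ds. When s = 0, u = 1; when s = log(2), u = 2.
The integral becomes ∫ u**2 du from 1 to 2, with antiderivative u**3/3.
Back in s: F(s) = exp(3*s)/3.
Then F(log(2)) - F(0) = (8/3) - (1/3) = 7/3.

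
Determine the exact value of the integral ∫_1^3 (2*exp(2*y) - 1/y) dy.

An antiderivative is F(y) = exp(2*y) - log(y).
Then F(3) - F(1) = (-log(3) + exp(6)) - (exp(2)) = -exp(2) - log(3) + exp(6).

-exp(2) - log(3) + exp(6)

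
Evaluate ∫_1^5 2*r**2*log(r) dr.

-248/9 + 250*log(5)/3

Integrate by parts once (u = ln r, dv = 2*r**2 dr).
An antiderivative is F(r) = 2*r**3*(3*log(r) - 1)/9.
Then F(5) - F(1) = (-250/9 + 250*log(5)/3) - (-2/9) = -248/9 + 250*log(5)/3.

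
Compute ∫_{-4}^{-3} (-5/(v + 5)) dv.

An antiderivative is F(v) = -5*log(v + 5).
Then F(-3) - F(-4) = (-log(32)) - (0) = -log(32).

-log(32)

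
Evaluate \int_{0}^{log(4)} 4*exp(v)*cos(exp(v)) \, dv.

-4*sin(1) + 4*sin(4)

Let u = exp(v), so du = exp(v) dv. When v = 0, u = 1; when v = log(4), u = 4.
The integral becomes 4·∫ cos(u) du from 1 to 4, with antiderivative 4*sin(u).
Back in v: F(v) = 4*sin(exp(v)).
Then F(log(4)) - F(0) = (4*sin(4)) - (4*sin(1)) = -4*sin(1) + 4*sin(4).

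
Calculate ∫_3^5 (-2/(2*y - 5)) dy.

-log(5)

An antiderivative is F(y) = -log(2*y - 5).
Then F(5) - F(3) = (-log(5)) - (0) = -log(5).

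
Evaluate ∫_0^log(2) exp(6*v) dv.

21/2

Let u = exp(v), so du = exp(v) dv. When v = 0, u = 1; when v = log(2), u = 2.
The integral becomes ∫ u**5 du from 1 to 2, with antiderivative u**6/6.
Back in v: F(v) = exp(6*v)/6.
Then F(log(2)) - F(0) = (32/3) - (1/6) = 21/2.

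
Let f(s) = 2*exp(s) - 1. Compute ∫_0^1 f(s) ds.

An antiderivative is F(s) = -s + 2*exp(s).
Then F(1) - F(0) = (-1 + 2*E) - (2) = -3 + 2*E.

-3 + 2*E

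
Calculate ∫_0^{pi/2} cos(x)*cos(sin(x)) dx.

sin(1)

Let u = sin(x), so du = cos(x) dx. When x = 0, u = 0; when x = pi/2, u = 1.
The integral becomes ∫ cos(u) du from 0 to 1, with antiderivative sin(u).
Back in x: F(x) = sin(sin(x)).
Then F(pi/2) - F(0) = (sin(1)) - (0) = sin(1).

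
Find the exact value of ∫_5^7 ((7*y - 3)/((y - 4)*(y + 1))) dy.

Factor the denominator: y**2 - 3*y - 4 = (y + 1)(y - 4).
Partial fractions: (7*y - 3)/((y - 4)*(y + 1)) = 2/(y + 1) + 5/(y - 4).
An antiderivative is F(y) = 5*log(y - 4) + 2*log(y + 1).
Then F(7) - F(5) = (6*log(2) + 5*log(3)) - (log(36)) = 4*log(2) + 3*log(3).

4*log(2) + 3*log(3)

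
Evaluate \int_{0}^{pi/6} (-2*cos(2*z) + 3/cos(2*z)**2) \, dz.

An antiderivative is F(z) = -sin(2*z) + 3*tan(2*z)/2.
Then F(pi/6) - F(0) = (sqrt(3)) - (0) = sqrt(3).

sqrt(3)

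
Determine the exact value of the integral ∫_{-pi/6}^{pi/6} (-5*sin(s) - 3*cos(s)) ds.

-3

An antiderivative is F(s) = -3*sin(s) + 5*cos(s).
Then F(pi/6) - F(-pi/6) = (-3/2 + 5*sqrt(3)/2) - (3/2 + 5*sqrt(3)/2) = -3.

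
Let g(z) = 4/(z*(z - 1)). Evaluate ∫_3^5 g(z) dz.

-4*log(5) + 4*log(2) + 4*log(3)

Factor the denominator: z**2 - z = z(z - 1).
Partial fractions: 4/(z*(z - 1)) = -4/z + 4/(z - 1).
An antiderivative is F(z) = -4*log(z) + 4*log(z - 1).
Then F(5) - F(3) = (-4*log(5) + 8*log(2)) - (log(16/81)) = -4*log(5) + 4*log(2) + 4*log(3).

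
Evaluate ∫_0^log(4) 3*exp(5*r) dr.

Let u = exp(r), so du = exp(r) dr. When r = 0, u = 1; when r = log(4), u = 4.
The integral becomes 3·∫ u**4 du from 1 to 4, with antiderivative 3*u**5/5.
Back in r: F(r) = 3*exp(5*r)/5.
Then F(log(4)) - F(0) = (3072/5) - (3/5) = 3069/5.

3069/5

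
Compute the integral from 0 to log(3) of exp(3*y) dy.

Let u = exp(y), so du = exp(y) dy. When y = 0, u = 1; when y = log(3), u = 3.
The integral becomes ∫ u**2 du from 1 to 3, with antiderivative u**3/3.
Back in y: F(y) = exp(3*y)/3.
Then F(log(3)) - F(0) = (9) - (1/3) = 26/3.

26/3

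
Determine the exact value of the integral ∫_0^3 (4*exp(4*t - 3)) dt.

-(1 - exp(12))*exp(-3)

Let u = 4*t - 3, so du = 4 dt. When t = 0, u = -3; when t = 3, u = 9.
The integral becomes ∫ exp(u) du from -3 to 9, with antiderivative exp(u).
Back in t: F(t) = exp(4*t - 3).
Then F(3) - F(0) = (exp(9)) - (exp(-3)) = -(1 - exp(12))*exp(-3).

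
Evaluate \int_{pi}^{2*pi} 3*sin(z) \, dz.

An antiderivative is F(z) = -3*cos(z).
Then F(2*pi) - F(pi) = (-3) - (3) = -6.

-6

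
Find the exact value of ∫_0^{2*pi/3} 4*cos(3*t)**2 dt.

4*pi/3

Use the identity cos^2(3*t) = (1 + cos(6*t))/2.
An antiderivative is F(t) = 2*t + sin(6*t)/3.
Then F(2*pi/3) - F(0) = (4*pi/3) - (0) = 4*pi/3.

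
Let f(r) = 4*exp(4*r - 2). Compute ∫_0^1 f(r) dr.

2*sinh(2)

Let u = 4*r - 2, so du = 4 dr. When r = 0, u = -2; when r = 1, u = 2.
The integral becomes ∫ exp(u) du from -2 to 2, with antiderivative exp(u).
Back in r: F(r) = exp(4*r - 2).
Then F(1) - F(0) = (exp(2)) - (exp(-2)) = 2*sinh(2).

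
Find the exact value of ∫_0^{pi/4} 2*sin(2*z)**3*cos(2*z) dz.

Let u = sin(2*z), so du = 2*cos(2*z) dz. When z = 0, u = 0; when z = pi/4, u = 1.
The integral becomes ∫ u**3 du from 0 to 1, with antiderivative u**4/4.
Back in z: F(z) = sin(2*z)**4/4.
Then F(pi/4) - F(0) = (1/4) - (0) = 1/4.

1/4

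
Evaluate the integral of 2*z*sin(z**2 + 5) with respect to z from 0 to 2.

cos(5) - cos(9)

Let u = z**2 + 5, so du = 2*z dz. When z = 0, u = 5; when z = 2, u = 9.
The integral becomes ∫ sin(u) du from 5 to 9, with antiderivative -cos(u).
Back in z: F(z) = -cos(z**2 + 5).
Then F(2) - F(0) = (-cos(9)) - (-cos(5)) = cos(5) - cos(9).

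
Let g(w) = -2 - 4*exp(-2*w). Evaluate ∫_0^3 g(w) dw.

-8 + 2*exp(-6)

An antiderivative is F(w) = -2*w + 2*exp(-2*w).
Then F(3) - F(0) = (-6 + 2*exp(-6)) - (2) = -8 + 2*exp(-6).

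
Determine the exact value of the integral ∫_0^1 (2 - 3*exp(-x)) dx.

An antiderivative is F(x) = 2*x + 3*exp(-x).
Then F(1) - F(0) = (3*exp(-1) + 2) - (3) = -1 + 3*exp(-1).

-1 + 3*exp(-1)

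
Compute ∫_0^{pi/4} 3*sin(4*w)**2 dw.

3*pi/8

Use the identity sin^2(4*w) = (1 - cos(8*w))/2.
An antiderivative is F(w) = 3*w/2 - 3*sin(8*w)/16.
Then F(pi/4) - F(0) = (3*pi/8) - (0) = 3*pi/8.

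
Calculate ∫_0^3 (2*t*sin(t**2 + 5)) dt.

Let u = t**2 + 5, so du = 2*t dt. When t = 0, u = 5; when t = 3, u = 14.
The integral becomes ∫ sin(u) du from 5 to 14, with antiderivative -cos(u).
Back in t: F(t) = -cos(t**2 + 5).
Then F(3) - F(0) = (-cos(14)) - (-cos(5)) = -cos(14) + cos(5).

-cos(14) + cos(5)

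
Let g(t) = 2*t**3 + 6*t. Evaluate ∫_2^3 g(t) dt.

95/2

By the power rule, an antiderivative is F(t) = t**4/2 + 3*t**2.
Then F(3) - F(2) = (135/2) - (20) = 95/2.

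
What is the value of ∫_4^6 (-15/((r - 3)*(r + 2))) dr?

Factor the denominator: r**2 - r - 6 = (r + 2)(r - 3).
Partial fractions: -15/((r - 3)*(r + 2)) = 3/(r + 2) - 3/(r - 3).
An antiderivative is F(r) = -3*log(r - 3) + 3*log(r + 2).
Then F(6) - F(4) = (-3*log(3) + 9*log(2)) - (3*log(2) + 3*log(3)) = -6*log(3) + 6*log(2).

-6*log(3) + 6*log(2)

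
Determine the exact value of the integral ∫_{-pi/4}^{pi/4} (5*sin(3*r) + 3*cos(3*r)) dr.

sqrt(2)

An antiderivative is F(r) = sin(3*r) - 5*cos(3*r)/3.
Then F(pi/4) - F(-pi/4) = (4*sqrt(2)/3) - (sqrt(2)/3) = sqrt(2).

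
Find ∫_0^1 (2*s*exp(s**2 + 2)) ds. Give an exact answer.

-exp(2) + exp(3)

Let u = s**2 + 2, so du = 2*s ds. When s = 0, u = 2; when s = 1, u = 3.
The integral becomes ∫ exp(u) du from 2 to 3, with antiderivative exp(u).
Back in s: F(s) = exp(s**2 + 2).
Then F(1) - F(0) = (exp(3)) - (exp(2)) = -exp(2) + exp(3).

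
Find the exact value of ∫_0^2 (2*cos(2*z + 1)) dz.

Let u = 2*z + 1, so du = 2 dz. When z = 0, u = 1; when z = 2, u = 5.
The integral becomes ∫ cos(u) du from 1 to 5, with antiderivative sin(u).
Back in z: F(z) = sin(2*z + 1).
Then F(2) - F(0) = (sin(5)) - (sin(1)) = sin(5) - sin(1).

sin(5) - sin(1)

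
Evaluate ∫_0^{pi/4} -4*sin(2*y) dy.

An antiderivative is F(y) = 2*cos(2*y).
Then F(pi/4) - F(0) = (0) - (2) = -2.

-2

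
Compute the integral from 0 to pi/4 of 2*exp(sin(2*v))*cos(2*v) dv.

-1 + E

Let u = sin(2*v), so du = 2*cos(2*v) dv. When v = 0, u = 0; when v = pi/4, u = 1.
The integral becomes ∫ exp(u) du from 0 to 1, with antiderivative exp(u).
Back in v: F(v) = exp(sin(2*v)).
Then F(pi/4) - F(0) = (E) - (1) = -1 + E.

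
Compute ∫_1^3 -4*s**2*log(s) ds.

Integrate by parts once (u = ln s, dv = -4*s**2 ds).
An antiderivative is F(s) = -4*s**3*(3*log(s) - 1)/9.
Then F(3) - F(1) = (12 - 36*log(3)) - (4/9) = 104/9 - 36*log(3).

104/9 - 36*log(3)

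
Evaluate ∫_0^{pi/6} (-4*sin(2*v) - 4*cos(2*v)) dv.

-sqrt(3) - 1

An antiderivative is F(v) = -2*sin(2*v) + 2*cos(2*v).
Then F(pi/6) - F(0) = (1 - sqrt(3)) - (2) = -sqrt(3) - 1.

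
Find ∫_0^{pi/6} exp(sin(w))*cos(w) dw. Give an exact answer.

-1 + exp(1/2)

Let u = sin(w), so du = cos(w) dw. When w = 0, u = 0; when w = pi/6, u = 1/2.
The integral becomes ∫ exp(u) du from 0 to 1/2, with antiderivative exp(u).
Back in w: F(w) = exp(sin(w)).
Then F(pi/6) - F(0) = (exp(1/2)) - (1) = -1 + exp(1/2).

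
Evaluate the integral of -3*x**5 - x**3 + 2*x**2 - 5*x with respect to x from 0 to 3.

By the power rule, an antiderivative is F(x) = -x**6/2 - x**4/4 + 2*x**3/3 - 5*x**2/2.
Then F(3) - F(0) = (-1557/4) - (0) = -1557/4.

-1557/4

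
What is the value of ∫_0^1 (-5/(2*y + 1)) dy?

An antiderivative is F(y) = -5*log(2*y + 1)/2.
Then F(1) - F(0) = (-5*log(3)/2) - (0) = -5*log(3)/2.

-5*log(3)/2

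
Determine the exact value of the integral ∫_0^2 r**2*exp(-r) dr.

Integrate by parts twice (u = r^2, dv = exp(-r) dr).
An antiderivative is F(r) = (-r**2 - 2*r - 2)*exp(-r).
Then F(2) - F(0) = (-10*exp(-2)) - (-2) = 2 - 10*exp(-2).

2 - 10*exp(-2)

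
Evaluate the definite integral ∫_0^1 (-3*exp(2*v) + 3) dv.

9/2 - 3*exp(2)/2

An antiderivative is F(v) = -3*exp(2*v)/2 + 3*v.
Then F(1) - F(0) = (3 - 3*exp(2)/2) - (-3/2) = 9/2 - 3*exp(2)/2.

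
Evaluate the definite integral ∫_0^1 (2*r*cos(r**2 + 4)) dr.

Let u = r**2 + 4, so du = 2*r dr. When r = 0, u = 4; when r = 1, u = 5.
The integral becomes ∫ cos(u) du from 4 to 5, with antiderivative sin(u).
Back in r: F(r) = sin(r**2 + 4).
Then F(1) - F(0) = (sin(5)) - (sin(4)) = sin(5) - sin(4).

sin(5) - sin(4)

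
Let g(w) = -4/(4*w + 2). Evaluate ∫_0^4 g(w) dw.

-log(9)

An antiderivative is F(w) = -log(4*w + 2).
Then F(4) - F(0) = (-log(18)) - (-log(2)) = -log(9).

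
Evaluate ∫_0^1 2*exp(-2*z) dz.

An antiderivative is F(z) = -exp(-2*z).
Then F(1) - F(0) = (-exp(-2)) - (-1) = 1 - exp(-2).

1 - exp(-2)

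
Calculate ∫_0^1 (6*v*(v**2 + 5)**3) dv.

2013/4

Let u = v**2 + 5, so du = 2*v dv. When v = 0, u = 5; when v = 1, u = 6.
The integral becomes 3·∫ u**3 du from 5 to 6, with antiderivative 3*u**4/4.
Back in v: F(v) = 3*(v**2 + 5)**4/4.
Then F(1) - F(0) = (972) - (1875/4) = 2013/4.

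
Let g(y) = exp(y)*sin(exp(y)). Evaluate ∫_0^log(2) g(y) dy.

Let u = exp(y), so du = exp(y) dy. When y = 0, u = 1; when y = log(2), u = 2.
The integral becomes ∫ sin(u) du from 1 to 2, with antiderivative -cos(u).
Back in y: F(y) = -cos(exp(y)).
Then F(log(2)) - F(0) = (-cos(2)) - (-cos(1)) = -cos(2) + cos(1).

-cos(2) + cos(1)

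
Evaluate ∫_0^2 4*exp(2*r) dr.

An antiderivative is F(r) = 2*exp(2*r).
Then F(2) - F(0) = (2*exp(4)) - (2) = -2 + 2*exp(4).

-2 + 2*exp(4)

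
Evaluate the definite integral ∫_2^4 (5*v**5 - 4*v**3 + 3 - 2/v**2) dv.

6251/2

By the power rule, an antiderivative is F(v) = 5*v**6/6 - v**4 + 3*v + 2/v.
Then F(4) - F(2) = (19019/6) - (133/3) = 6251/2.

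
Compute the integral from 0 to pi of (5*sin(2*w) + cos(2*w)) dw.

An antiderivative is F(w) = sin(2*w)/2 - 5*cos(2*w)/2.
Then F(pi) - F(0) = (-5/2) - (-5/2) = 0.

0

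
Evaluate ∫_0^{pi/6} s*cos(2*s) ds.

Integrate by parts once (u = s, dv = cos(2*s) ds).
An antiderivative is F(s) = s*sin(2*s)/2 + cos(2*s)/4.
Then F(pi/6) - F(0) = (1/8 + sqrt(3)*pi/24) - (1/4) = -1/8 + sqrt(3)*pi/24.

-1/8 + sqrt(3)*pi/24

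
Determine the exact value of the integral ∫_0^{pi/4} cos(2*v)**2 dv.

Use the identity cos^2(2*v) = (1 + cos(4*v))/2.
An antiderivative is F(v) = v/2 + sin(4*v)/8.
Then F(pi/4) - F(0) = (pi/8) - (0) = pi/8.

pi/8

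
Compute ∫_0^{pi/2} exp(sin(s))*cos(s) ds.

-1 + E

Let u = sin(s), so du = cos(s) ds. When s = 0, u = 0; when s = pi/2, u = 1.
The integral becomes ∫ exp(u) du from 0 to 1, with antiderivative exp(u).
Back in s: F(s) = exp(sin(s)).
Then F(pi/2) - F(0) = (E) - (1) = -1 + E.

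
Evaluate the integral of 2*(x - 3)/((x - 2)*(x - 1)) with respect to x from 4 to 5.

-6*log(3) + 10*log(2)

Factor the denominator: x**2 - 3*x + 2 = (x - 1)(x - 2).
Partial fractions: 2*(x - 3)/((x - 2)*(x - 1)) = 4/(x - 1) - 2/(x - 2).
An antiderivative is F(x) = -2*log(x - 2) + 4*log(x - 1).
Then F(5) - F(4) = (-2*log(3) + 8*log(2)) - (log(81/4)) = -6*log(3) + 10*log(2).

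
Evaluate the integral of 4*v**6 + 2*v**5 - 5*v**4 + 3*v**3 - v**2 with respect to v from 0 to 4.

69120/7

By the power rule, an antiderivative is F(v) = 4*v**7/7 + v**6/3 - v**5 + 3*v**4/4 - v**3/3.
Then F(4) - F(0) = (69120/7) - (0) = 69120/7.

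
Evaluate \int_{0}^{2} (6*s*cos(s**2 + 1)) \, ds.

3*sin(5) - 3*sin(1)

Let u = s**2 + 1, so du = 2*s ds. When s = 0, u = 1; when s = 2, u = 5.
The integral becomes 3·∫ cos(u) du from 1 to 5, with antiderivative 3*sin(u).
Back in s: F(s) = 3*sin(s**2 + 1).
Then F(2) - F(0) = (3*sin(5)) - (3*sin(1)) = 3*sin(5) - 3*sin(1).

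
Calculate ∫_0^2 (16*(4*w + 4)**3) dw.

20480

Let u = 4*w + 4, so du = 4 dw. When w = 0, u = 4; when w = 2, u = 12.
The integral becomes 4·∫ u**3 du from 4 to 12, with antiderivative u**4.
Back in w: F(w) = (4*w + 4)**4.
Then F(2) - F(0) = (20736) - (256) = 20480.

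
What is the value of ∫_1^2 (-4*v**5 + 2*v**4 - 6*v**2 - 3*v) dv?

-481/10

By the power rule, an antiderivative is F(v) = -2*v**6/3 + 2*v**5/5 - 2*v**3 - 3*v**2/2.
Then F(2) - F(1) = (-778/15) - (-113/30) = -481/10.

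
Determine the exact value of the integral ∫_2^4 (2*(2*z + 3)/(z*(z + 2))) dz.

Factor the denominator: z**2 + 2*z = (z + 2)z.
Partial fractions: 2*(2*z + 3)/(z*(z + 2)) = 1/(z + 2) + 3/z.
An antiderivative is F(z) = 3*log(z) + log(z + 2).
Then F(4) - F(2) = (log(3) + 7*log(2)) - (log(32)) = log(12).

log(12)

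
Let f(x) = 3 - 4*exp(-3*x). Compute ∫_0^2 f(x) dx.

An antiderivative is F(x) = 3*x + 4*exp(-3*x)/3.
Then F(2) - F(0) = (4*exp(-6)/3 + 6) - (4/3) = 4*exp(-6)/3 + 14/3.

4*exp(-6)/3 + 14/3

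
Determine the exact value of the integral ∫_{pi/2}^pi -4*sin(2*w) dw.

An antiderivative is F(w) = 2*cos(2*w).
Then F(pi) - F(pi/2) = (2) - (-2) = 4.

4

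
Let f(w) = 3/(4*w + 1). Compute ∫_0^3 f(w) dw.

An antiderivative is F(w) = 3*log(4*w + 1)/4.
Then F(3) - F(0) = (3*log(13)/4) - (0) = 3*log(13)/4.

3*log(13)/4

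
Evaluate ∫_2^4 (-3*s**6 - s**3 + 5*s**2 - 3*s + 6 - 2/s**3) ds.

-2331743/336

By the power rule, an antiderivative is F(s) = -3*s**7/7 - s**4/4 + 5*s**3/3 - 3*s**2/2 + 6*s + s**(-2).
Then F(4) - F(2) = (-2344939/336) - (-3299/84) = -2331743/336.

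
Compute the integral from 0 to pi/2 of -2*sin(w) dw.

An antiderivative is F(w) = 2*cos(w).
Then F(pi/2) - F(0) = (0) - (2) = -2.

-2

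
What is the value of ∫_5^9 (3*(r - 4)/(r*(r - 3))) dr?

-4*log(5) + 7*log(3)

Factor the denominator: r**2 - 3*r = r(r - 3).
Partial fractions: 3*(r - 4)/(r*(r - 3)) = 4/r - 1/(r - 3).
An antiderivative is F(r) = 4*log(r) - log(r - 3).
Then F(9) - F(5) = (-log(2) + 7*log(3)) - (-log(2) + 4*log(5)) = -4*log(5) + 7*log(3).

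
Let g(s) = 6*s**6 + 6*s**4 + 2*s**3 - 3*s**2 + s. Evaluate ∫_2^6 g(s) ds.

By the power rule, an antiderivative is F(s) = 6*s**7/7 + 6*s**5/5 + s**4/2 - s**3 + s**2/2.
Then F(6) - F(2) = (8740422/35) - (5254/35) = 8735168/35.

8735168/35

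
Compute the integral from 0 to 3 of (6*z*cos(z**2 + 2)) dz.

3*sin(11) - 3*sin(2)

Let u = z**2 + 2, so du = 2*z dz. When z = 0, u = 2; when z = 3, u = 11.
The integral becomes 3·∫ cos(u) du from 2 to 11, with antiderivative 3*sin(u).
Back in z: F(z) = 3*sin(z**2 + 2).
Then F(3) - F(0) = (3*sin(11)) - (3*sin(2)) = 3*sin(11) - 3*sin(2).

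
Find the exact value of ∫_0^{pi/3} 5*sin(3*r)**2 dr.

Use the identity sin^2(3*r) = (1 - cos(6*r))/2.
An antiderivative is F(r) = 5*r/2 - 5*sin(6*r)/12.
Then F(pi/3) - F(0) = (5*pi/6) - (0) = 5*pi/6.

5*pi/6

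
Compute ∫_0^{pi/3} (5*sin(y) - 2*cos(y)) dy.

5/2 - sqrt(3)

An antiderivative is F(y) = -2*sin(y) - 5*cos(y).
Then F(pi/3) - F(0) = (-5/2 - sqrt(3)) - (-5) = 5/2 - sqrt(3).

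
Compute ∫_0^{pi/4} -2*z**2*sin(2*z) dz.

1/2 - pi/4

Integrate by parts twice (u = z^2, dv = -2*sin(2*z) dz).
An antiderivative is F(z) = z**2*cos(2*z) - z*sin(2*z) - cos(2*z)/2.
Then F(pi/4) - F(0) = (-pi/4) - (-1/2) = 1/2 - pi/4.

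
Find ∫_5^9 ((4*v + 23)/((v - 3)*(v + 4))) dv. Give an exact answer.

-log(13) + 7*log(3)

Factor the denominator: v**2 + v - 12 = (v + 4)(v - 3).
Partial fractions: (4*v + 23)/((v - 3)*(v + 4)) = -1/(v + 4) + 5/(v - 3).
An antiderivative is F(v) = 5*log(v - 3) - log(v + 4).
Then F(9) - F(5) = (-log(13) + 5*log(2) + 5*log(3)) - (log(32/9)) = -log(13) + 7*log(3).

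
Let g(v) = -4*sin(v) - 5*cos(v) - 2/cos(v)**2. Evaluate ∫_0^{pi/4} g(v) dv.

An antiderivative is F(v) = -5*sin(v) + 4*cos(v) - 2*tan(v).
Then F(pi/4) - F(0) = (-2 - sqrt(2)/2) - (4) = -6 - sqrt(2)/2.

-6 - sqrt(2)/2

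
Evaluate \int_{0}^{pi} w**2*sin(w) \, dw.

-4 + pi**2

Integrate by parts twice (u = w^2, dv = sin(w) dw).
An antiderivative is F(w) = -w**2*cos(w) + 2*w*sin(w) + 2*cos(w).
Then F(pi) - F(0) = (-2 + pi**2) - (2) = -4 + pi**2.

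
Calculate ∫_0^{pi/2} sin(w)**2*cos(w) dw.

1/3

Let u = sin(w), so du = cos(w) dw. When w = 0, u = 0; when w = pi/2, u = 1.
The integral becomes ∫ u**2 du from 0 to 1, with antiderivative u**3/3.
Back in w: F(w) = sin(w)**3/3.
Then F(pi/2) - F(0) = (1/3) - (0) = 1/3.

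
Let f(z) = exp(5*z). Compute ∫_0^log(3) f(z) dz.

242/5

Let u = exp(z), so du = exp(z) dz. When z = 0, u = 1; when z = log(3), u = 3.
The integral becomes ∫ u**4 du from 1 to 3, with antiderivative u**5/5.
Back in z: F(z) = exp(5*z)/5.
Then F(log(3)) - F(0) = (243/5) - (1/5) = 242/5.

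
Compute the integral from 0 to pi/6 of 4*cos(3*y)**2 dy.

Use the identity cos^2(3*y) = (1 + cos(6*y))/2.
An antiderivative is F(y) = 2*y + sin(6*y)/3.
Then F(pi/6) - F(0) = (pi/3) - (0) = pi/3.

pi/3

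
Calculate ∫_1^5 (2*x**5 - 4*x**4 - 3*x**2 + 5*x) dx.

By the power rule, an antiderivative is F(x) = x**6/3 - 4*x**5/5 - x**3 + 5*x**2/2.
Then F(5) - F(1) = (15875/6) - (31/30) = 13224/5.

13224/5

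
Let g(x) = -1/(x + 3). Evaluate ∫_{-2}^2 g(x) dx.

-log(5)

An antiderivative is F(x) = -log(x + 3).
Then F(2) - F(-2) = (-log(5)) - (0) = -log(5).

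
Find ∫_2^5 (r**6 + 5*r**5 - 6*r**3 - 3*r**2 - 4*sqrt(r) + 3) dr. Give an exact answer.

By the power rule, an antiderivative is F(r) = r**7/7 + 5*r**6/6 - 3*r**4/2 - 8*r**(3/2)/3 - r**3 + 3*r.
Then F(5) - F(2) = (485815/21 - 40*sqrt(5)/3) - (958/21 - 16*sqrt(2)/3) = -40*sqrt(5)/3 + 16*sqrt(2)/3 + 161619/7.

-40*sqrt(5)/3 + 16*sqrt(2)/3 + 161619/7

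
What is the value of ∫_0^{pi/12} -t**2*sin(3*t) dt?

-sqrt(2)/27 - sqrt(2)*pi/108 + sqrt(2)*pi**2/864 + 2/27

Integrate by parts twice (u = t^2, dv = -sin(3*t) dt).
An antiderivative is F(t) = t**2*cos(3*t)/3 - 2*t*sin(3*t)/9 - 2*cos(3*t)/27.
Then F(pi/12) - F(0) = (sqrt(2)*(-32 - 8*pi + pi**2)/864) - (-2/27) = -sqrt(2)/27 - sqrt(2)*pi/108 + sqrt(2)*pi**2/864 + 2/27.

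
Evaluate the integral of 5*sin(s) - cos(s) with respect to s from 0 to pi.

10

An antiderivative is F(s) = -sin(s) - 5*cos(s).
Then F(pi) - F(0) = (5) - (-5) = 10.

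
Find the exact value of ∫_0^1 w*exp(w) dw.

1

Integrate by parts once (u = w, dv = exp(w) dw).
An antiderivative is F(w) = (w - 1)*exp(w).
Then F(1) - F(0) = (0) - (-1) = 1.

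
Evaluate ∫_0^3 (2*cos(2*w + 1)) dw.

Let u = 2*w + 1, so du = 2 dw. When w = 0, u = 1; when w = 3, u = 7.
The integral becomes ∫ cos(u) du from 1 to 7, with antiderivative sin(u).
Back in w: F(w) = sin(2*w + 1).
Then F(3) - F(0) = (sin(7)) - (sin(1)) = -sin(1) + sin(7).

-sin(1) + sin(7)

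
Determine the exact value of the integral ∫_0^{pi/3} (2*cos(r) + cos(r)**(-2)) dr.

2*sqrt(3)

An antiderivative is F(r) = 2*sin(r) + tan(r).
Then F(pi/3) - F(0) = (2*sqrt(3)) - (0) = 2*sqrt(3).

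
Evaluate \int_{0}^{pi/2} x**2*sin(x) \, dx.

Integrate by parts twice (u = x^2, dv = sin(x) dx).
An antiderivative is F(x) = -x**2*cos(x) + 2*x*sin(x) + 2*cos(x).
Then F(pi/2) - F(0) = (pi) - (2) = -2 + pi.

-2 + pi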